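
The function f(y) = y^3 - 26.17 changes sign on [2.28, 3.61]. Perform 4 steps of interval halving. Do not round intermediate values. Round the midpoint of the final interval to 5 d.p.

2.98656

f(2.280000) = -14.317648, f(3.610000) = 20.875881 (opposite signs)
step 1: m = 2.945000, f(m) = -0.627941 < 0 → root in [2.945000, 3.610000]
step 2: m = 3.277500, f(m) = 9.036925 > 0 → root in [2.945000, 3.277500]
step 3: m = 3.111250, f(m) = 3.946516 > 0 → root in [2.945000, 3.111250]
step 4: m = 3.028125, f(m) = 1.596516 > 0 → root in [2.945000, 3.028125]
Midpoint of [2.945000, 3.028125] = 2.986562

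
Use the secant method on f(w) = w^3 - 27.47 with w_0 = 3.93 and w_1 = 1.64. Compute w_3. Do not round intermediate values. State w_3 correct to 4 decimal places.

Secant update: w_(k+1) = w_k − f(w_k)·(w_k − w_(k-1))/(f(w_k) − f(w_(k-1))).
f(w_0) = 33.228457, f(w_1) = -23.059056
w_2 = 1.640000 - (-23.059056)·(1.640000 - 3.930000)/(-23.059056 - (33.228457)) = 2.578134; f(w_2) = -10.333721
w_3 = 2.578134 - (-10.333721)·(2.578134 - 1.640000)/(-10.333721 - (-23.059056)) = 3.339954; f(w_3) = 9.788173

3.3400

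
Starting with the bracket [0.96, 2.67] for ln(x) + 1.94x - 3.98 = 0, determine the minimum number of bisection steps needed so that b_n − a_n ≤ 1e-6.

21

Initial width b − a = 2.67 − 0.96 = 1.710000.
After n steps the width is (b−a)/2^n; need (b−a)/2^n ≤ 1e-6.
So n ≥ log₂(1.710000/1e-6) = log₂(1710000.0000) ≈ 20.7056.
Hence n = 21.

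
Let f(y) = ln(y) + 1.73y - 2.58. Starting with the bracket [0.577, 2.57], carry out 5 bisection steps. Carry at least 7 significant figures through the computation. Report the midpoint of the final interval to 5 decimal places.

1.35552

f(0.577000) = -2.131703, f(2.570000) = 2.810006 (opposite signs)
step 1: m = 1.573500, f(m) = 0.595457 > 0 → root in [0.577000, 1.573500]
step 2: m = 1.075250, f(m) = -0.647264 < 0 → root in [1.075250, 1.573500]
step 3: m = 1.324375, f(m) = -0.007891 < 0 → root in [1.324375, 1.573500]
step 4: m = 1.448937, f(m) = 0.297492 > 0 → root in [1.324375, 1.448937]
step 5: m = 1.386656, f(m) = 0.145811 > 0 → root in [1.324375, 1.386656]
Midpoint of [1.324375, 1.386656] = 1.355516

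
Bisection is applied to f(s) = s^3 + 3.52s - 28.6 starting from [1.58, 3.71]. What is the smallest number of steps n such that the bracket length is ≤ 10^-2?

8

Initial width b − a = 3.71 − 1.58 = 2.130000.
After n steps the width is (b−a)/2^n; need (b−a)/2^n ≤ 10^-2.
So n ≥ log₂(2.130000/10^-2) = log₂(213.0000) ≈ 7.7347.
Hence n = 8.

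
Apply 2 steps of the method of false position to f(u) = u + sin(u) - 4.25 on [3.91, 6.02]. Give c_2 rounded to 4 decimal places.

f(3.910000) = -1.034991, f(6.020000) = 1.509843
step 1: c = 4.768143, f(c) = -0.480303 < 0 → new bracket [4.768143, 6.020000]
step 2: c = 5.070267, f(c) = -0.116375 < 0 → new bracket [5.070267, 6.020000]

5.0703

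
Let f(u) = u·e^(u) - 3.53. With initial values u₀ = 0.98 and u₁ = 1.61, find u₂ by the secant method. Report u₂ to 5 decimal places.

f(u_0) = -0.918833, f(u_1) = 4.524526
u_2 = 1.610000 - (4.524526)·(1.610000 - 0.980000)/(4.524526 - (-0.918833)) = 1.086343; f(u_2) = -0.310711

1.08634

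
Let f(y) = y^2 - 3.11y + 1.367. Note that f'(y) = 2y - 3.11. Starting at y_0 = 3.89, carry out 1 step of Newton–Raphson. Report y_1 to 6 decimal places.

2.947559

y_0 = 3.890000: f = 4.401200, f' = 4.670000 → y_1 = 3.890000 - (4.401200)/(4.670000) = 2.947559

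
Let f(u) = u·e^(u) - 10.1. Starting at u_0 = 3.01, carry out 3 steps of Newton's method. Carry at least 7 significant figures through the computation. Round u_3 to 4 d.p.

f'(u) = (u + 1)·e^(u)
u_0 = 3.010000: f = 50.965074, f' = 81.352474 → u_1 = 3.010000 - (50.965074)/(81.352474) = 2.383528
u_1 = 2.383528: f = 15.744796, f' = 36.687883 → u_2 = 2.383528 - (15.744796)/(36.687883) = 1.954372
u_2 = 1.954372: f = 3.696868, f' = 20.856355 → u_3 = 1.954372 - (3.696868)/(20.856355) = 1.777119

1.7771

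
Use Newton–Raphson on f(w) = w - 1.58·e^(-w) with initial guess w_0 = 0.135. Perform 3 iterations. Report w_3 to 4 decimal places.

f'(w) = 1 + 1.58·e^(-w)
w_0 = 0.135000: f = -1.245471, f' = 2.380471 → w_1 = 0.135000 - (-1.245471)/(2.380471) = 0.658204
w_1 = 0.658204: f = -0.159890, f' = 1.818093 → w_2 = 0.658204 - (-0.159890)/(1.818093) = 0.746147
w_2 = 0.746147: f = -0.003073, f' = 1.749220 → w_3 = 0.746147 - (-0.003073)/(1.749220) = 0.747904

0.7479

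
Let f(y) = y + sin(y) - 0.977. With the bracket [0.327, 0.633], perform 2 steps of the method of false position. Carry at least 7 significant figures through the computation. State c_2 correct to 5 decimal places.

0.49876

f(0.327000) = -0.328797, f(0.633000) = 0.247566
step 1: c = 0.501563, f(c) = 0.005360 > 0 → new bracket [0.327000, 0.501563]
step 2: c = 0.498763, f(c) = 0.000103 > 0 → new bracket [0.327000, 0.498763]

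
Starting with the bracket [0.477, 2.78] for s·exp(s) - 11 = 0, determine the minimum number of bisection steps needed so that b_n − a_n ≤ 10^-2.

Initial width b − a = 2.78 − 0.477 = 2.303000.
After n steps the width is (b−a)/2^n; need (b−a)/2^n ≤ 10^-2.
So n ≥ log₂(2.303000/10^-2) = log₂(230.3000) ≈ 7.8474.
Hence n = 8.

8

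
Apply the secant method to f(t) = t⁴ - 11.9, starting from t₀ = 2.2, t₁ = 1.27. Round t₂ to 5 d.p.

f(t_0) = 11.525600, f(t_1) = -9.298554
t_2 = 1.270000 - (-9.298554)·(1.270000 - 2.200000)/(-9.298554 - (11.525600)) = 1.685270; f(t_2) = -3.833625

1.68527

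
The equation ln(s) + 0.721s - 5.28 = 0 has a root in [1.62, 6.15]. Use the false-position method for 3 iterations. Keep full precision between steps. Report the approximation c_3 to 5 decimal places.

False-position update: c = (a·f(b) − b·f(a))/(f(b) − f(a)); replace the endpoint whose sign matches f(c).
f(1.620000) = -3.629554, f(6.150000) = 0.970602
step 1: c = 5.194200, f(c) = 0.112561 > 0 → new bracket [1.620000, 5.194200]
step 2: c = 5.086690, f(c) = 0.014131 > 0 → new bracket [1.620000, 5.086690]
step 3: c = 5.073246, f(c) = 0.001791 > 0 → new bracket [1.620000, 5.073246]

5.07325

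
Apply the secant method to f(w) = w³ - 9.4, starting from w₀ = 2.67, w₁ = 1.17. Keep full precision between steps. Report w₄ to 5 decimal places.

f(w_0) = 9.634163, f(w_1) = -7.798387
w_2 = 1.170000 - (-7.798387)·(1.170000 - 2.670000)/(-7.798387 - (9.634163)) = 1.841019; f(w_2) = -3.160136
w_3 = 1.841019 - (-3.160136)·(1.841019 - 1.170000)/(-3.160136 - (-7.798387)) = 2.298199; f(w_3) = 2.738437
w_4 = 2.298199 - (2.738437)·(2.298199 - 1.841019)/(2.738437 - (-3.160136)) = 2.085951; f(w_4) = -0.323623

2.08595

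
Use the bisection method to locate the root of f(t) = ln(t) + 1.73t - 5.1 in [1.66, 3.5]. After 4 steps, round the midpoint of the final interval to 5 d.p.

f(1.660000) = -1.721382, f(3.500000) = 2.207763 (opposite signs)
step 1: m = 2.580000, f(m) = 0.311189 > 0 → root in [1.660000, 2.580000]
step 2: m = 2.120000, f(m) = -0.680984 < 0 → root in [2.120000, 2.580000]
step 3: m = 2.350000, f(m) = -0.180085 < 0 → root in [2.350000, 2.580000]
step 4: m = 2.465000, f(m) = 0.066642 > 0 → root in [2.350000, 2.465000]
Midpoint of [2.350000, 2.465000] = 2.407500

2.40750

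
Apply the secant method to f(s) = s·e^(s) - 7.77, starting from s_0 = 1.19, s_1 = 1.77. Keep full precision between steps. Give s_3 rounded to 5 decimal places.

f(s_0) = -3.858373, f(s_1) = 2.621410
s_2 = 1.770000 - (2.621410)·(1.770000 - 1.190000)/(2.621410 - (-3.858373)) = 1.535360; f(s_2) = -0.641331
s_3 = 1.535360 - (-0.641331)·(1.535360 - 1.770000)/(-0.641331 - (2.621410)) = 1.581481; f(s_3) = -0.080598

1.58148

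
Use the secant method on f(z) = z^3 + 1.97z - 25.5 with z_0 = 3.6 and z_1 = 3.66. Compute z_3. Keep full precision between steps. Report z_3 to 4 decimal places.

Secant update: z_(k+1) = z_k − f(z_k)·(z_k − z_(k-1))/(f(z_k) − f(z_(k-1))).
f(z_0) = 28.248000, f(z_1) = 30.738096
z_2 = 3.660000 - (30.738096)·(3.660000 - 3.600000)/(30.738096 - (28.248000)) = 2.919352; f(z_2) = 5.131627
z_3 = 2.919352 - (5.131627)·(2.919352 - 3.660000)/(5.131627 - (30.738096)) = 2.770923; f(z_3) = 1.233904

2.7709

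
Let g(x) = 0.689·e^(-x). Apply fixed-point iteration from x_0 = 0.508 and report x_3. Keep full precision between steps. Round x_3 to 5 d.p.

x_1 = g(0.508000) = 0.414570
x_2 = g(0.414570) = 0.455170
x_3 = g(0.455170) = 0.437060

0.43706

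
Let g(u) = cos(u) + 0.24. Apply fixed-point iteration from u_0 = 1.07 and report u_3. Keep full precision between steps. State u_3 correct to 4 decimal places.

0.7872

u_1 = g(1.070000) = 0.720124
u_2 = g(0.720124) = 0.991724
u_3 = g(0.991724) = 0.787248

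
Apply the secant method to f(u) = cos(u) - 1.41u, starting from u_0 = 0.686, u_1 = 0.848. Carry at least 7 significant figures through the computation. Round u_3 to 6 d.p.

f(u_0) = -0.193474, f(u_1) = -0.534196
u_2 = 0.848000 - (-0.534196)·(0.848000 - 0.686000)/(-0.534196 - (-0.193474)) = 0.594011; f(u_2) = -0.008852
u_3 = 0.594011 - (-0.008852)·(0.594011 - 0.848000)/(-0.008852 - (-0.534196)) = 0.589731; f(u_3) = -0.000430

0.589731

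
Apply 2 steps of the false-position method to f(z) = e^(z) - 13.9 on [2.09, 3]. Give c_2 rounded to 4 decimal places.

f(2.090000) = -5.815085, f(3.000000) = 6.185537
step 1: c = 2.530954, f(c) = -1.334507 < 0 → new bracket [2.530954, 3.000000]
step 2: c = 2.614191, f(c) = -0.243833 < 0 → new bracket [2.614191, 3.000000]

2.6142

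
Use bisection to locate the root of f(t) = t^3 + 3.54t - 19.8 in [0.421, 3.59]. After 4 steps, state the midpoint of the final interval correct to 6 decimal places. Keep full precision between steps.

2.302594

f(0.421000) = -18.235042, f(3.590000) = 39.176879 (opposite signs)
step 1: m = 2.005500, f(m) = -4.634348 < 0 → root in [2.005500, 3.590000]
step 2: m = 2.797750, f(m) = 12.003158 > 0 → root in [2.005500, 2.797750]
step 3: m = 2.401625, f(m) = 2.553852 > 0 → root in [2.005500, 2.401625]
step 4: m = 2.203563, f(m) = -1.299577 < 0 → root in [2.203563, 2.401625]
Midpoint of [2.203563, 2.401625] = 2.302594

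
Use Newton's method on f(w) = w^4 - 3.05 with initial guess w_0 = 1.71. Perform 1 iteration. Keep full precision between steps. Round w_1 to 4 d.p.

1.4350

f'(w) = 4w^3
w_0 = 1.710000: f = 5.500361, f' = 20.000844 → w_1 = 1.710000 - (5.500361)/(20.000844) = 1.434994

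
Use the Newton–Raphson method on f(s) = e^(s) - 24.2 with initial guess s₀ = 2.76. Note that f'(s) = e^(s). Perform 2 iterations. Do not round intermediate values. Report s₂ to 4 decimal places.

s_0 = 2.760000: f = -8.400157, f' = 15.799843 → s_1 = 2.760000 - (-8.400157)/(15.799843) = 3.291661
s_1 = 3.291661: f = 2.687481, f' = 26.887481 → s_2 = 3.291661 - (2.687481)/(26.887481) = 3.191708

3.1917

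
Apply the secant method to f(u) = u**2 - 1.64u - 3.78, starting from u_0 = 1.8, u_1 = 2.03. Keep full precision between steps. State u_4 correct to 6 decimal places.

2.918855

f(u_0) = -3.492000, f(u_1) = -2.988300
u_2 = 2.030000 - (-2.988300)·(2.030000 - 1.800000)/(-2.988300 - (-3.492000)) = 3.394521; f(u_2) = 2.175756
u_3 = 3.394521 - (2.175756)·(3.394521 - 2.030000)/(2.175756 - (-2.988300)) = 2.819611; f(u_3) = -0.453955
u_4 = 2.819611 - (-0.453955)·(2.819611 - 3.394521)/(-0.453955 - (2.175756)) = 2.918855; f(u_4) = -0.047207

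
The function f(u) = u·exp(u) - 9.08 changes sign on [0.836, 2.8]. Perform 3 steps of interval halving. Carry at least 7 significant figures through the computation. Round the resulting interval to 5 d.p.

[1.57250, 1.81800]

f(0.836000) = -7.151248, f(2.800000) = 36.965011 (opposite signs)
step 1: m = 1.818000, f(m) = 2.118020 > 0 → root in [0.836000, 1.818000]
step 2: m = 1.327000, f(m) = -4.077585 < 0 → root in [1.327000, 1.818000]
step 3: m = 1.572500, f(m) = -1.502626 < 0 → root in [1.572500, 1.818000]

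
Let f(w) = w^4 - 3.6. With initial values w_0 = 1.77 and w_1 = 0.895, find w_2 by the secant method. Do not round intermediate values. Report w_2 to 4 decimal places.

1.1772

f(w_0) = 6.215062, f(w_1) = -2.958359
w_2 = 0.895000 - (-2.958359)·(0.895000 - 1.770000)/(-2.958359 - (6.215062)) = 1.177181; f(w_2) = -1.679684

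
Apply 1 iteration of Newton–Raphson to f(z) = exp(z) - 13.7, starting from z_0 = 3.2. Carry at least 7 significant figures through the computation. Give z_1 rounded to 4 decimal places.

f'(z) = exp(z)
z_0 = 3.200000: f = 10.832530, f' = 24.532530 → z_1 = 3.200000 - (10.832530)/(24.532530) = 2.758442

2.7584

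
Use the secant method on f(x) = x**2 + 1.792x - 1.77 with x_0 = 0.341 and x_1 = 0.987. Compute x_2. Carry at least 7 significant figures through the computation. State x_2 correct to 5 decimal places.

0.67518

Secant update: x_(k+1) = x_k − f(x_k)·(x_k − x_(k-1))/(f(x_k) − f(x_(k-1))).
f(x_0) = -1.042647, f(x_1) = 0.972873
x_2 = 0.987000 - (0.972873)·(0.987000 - 0.341000)/(0.972873 - (-1.042647)) = 0.675182; f(x_2) = -0.104204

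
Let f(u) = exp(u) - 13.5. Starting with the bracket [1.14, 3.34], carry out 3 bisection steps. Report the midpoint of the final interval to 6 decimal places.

2.652500

f(1.140000) = -10.373232, f(3.340000) = 14.719127 (opposite signs)
step 1: m = 2.240000, f(m) = -4.106669 < 0 → root in [2.240000, 3.340000]
step 2: m = 2.790000, f(m) = 2.781020 > 0 → root in [2.240000, 2.790000]
step 3: m = 2.515000, f(m) = -1.133391 < 0 → root in [2.515000, 2.790000]
Midpoint of [2.515000, 2.790000] = 2.652500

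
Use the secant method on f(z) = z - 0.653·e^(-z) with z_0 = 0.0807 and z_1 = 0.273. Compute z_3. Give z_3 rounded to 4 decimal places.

0.4261

f(z_0) = -0.521673, f(z_1) = -0.223994
z_2 = 0.273000 - (-0.223994)·(0.273000 - 0.080700)/(-0.223994 - (-0.521673)) = 0.417699; f(z_2) = -0.012341
z_3 = 0.417699 - (-0.012341)·(0.417699 - 0.273000)/(-0.012341 - (-0.223994)) = 0.426136; f(z_3) = -0.000291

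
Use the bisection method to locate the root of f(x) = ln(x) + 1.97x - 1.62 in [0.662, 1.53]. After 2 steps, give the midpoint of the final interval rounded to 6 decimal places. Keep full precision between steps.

f(0.662000) = -0.728350, f(1.530000) = 1.819368 (opposite signs)
step 1: m = 1.096000, f(m) = 0.630787 > 0 → root in [0.662000, 1.096000]
step 2: m = 0.879000, f(m) = -0.017340 < 0 → root in [0.879000, 1.096000]
Midpoint of [0.879000, 1.096000] = 0.987500

0.987500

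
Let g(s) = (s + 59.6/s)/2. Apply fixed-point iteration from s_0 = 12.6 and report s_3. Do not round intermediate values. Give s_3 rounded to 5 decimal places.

s_1 = g(12.600000) = 8.665079
s_2 = g(8.665079) = 7.771631
s_3 = g(7.771631) = 7.720274

7.72027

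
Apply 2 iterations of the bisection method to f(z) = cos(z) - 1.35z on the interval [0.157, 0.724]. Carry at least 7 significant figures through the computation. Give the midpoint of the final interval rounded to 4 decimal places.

0.6531

f(0.157000) = 0.775751, f(0.724000) = -0.228238 (opposite signs)
step 1: m = 0.440500, f(m) = 0.309864 > 0 → root in [0.440500, 0.724000]
step 2: m = 0.582250, f(m) = 0.049190 > 0 → root in [0.582250, 0.724000]
Midpoint of [0.582250, 0.724000] = 0.653125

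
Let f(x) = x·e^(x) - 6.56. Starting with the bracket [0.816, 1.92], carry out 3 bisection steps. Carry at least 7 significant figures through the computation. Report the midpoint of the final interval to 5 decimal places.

1.43700

f(0.816000) = -4.714668, f(1.920000) = 6.536240 (opposite signs)
step 1: m = 1.368000, f(m) = -1.187197 < 0 → root in [1.368000, 1.920000]
step 2: m = 1.644000, f(m) = 1.949067 > 0 → root in [1.368000, 1.644000]
step 3: m = 1.506000, f(m) = 0.230042 > 0 → root in [1.368000, 1.506000]
Midpoint of [1.368000, 1.506000] = 1.437000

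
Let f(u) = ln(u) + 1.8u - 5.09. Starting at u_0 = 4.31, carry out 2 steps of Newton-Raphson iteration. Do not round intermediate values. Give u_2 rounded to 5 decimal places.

2.35228

f'(u) = 1/u + 1.8
u_0 = 4.310000: f = 4.128938, f' = 2.032019 → u_1 = 4.310000 - (4.128938)/(2.032019) = 2.278061
u_1 = 2.278061: f = -0.166166, f' = 2.238970 → u_2 = 2.278061 - (-0.166166)/(2.238970) = 2.352276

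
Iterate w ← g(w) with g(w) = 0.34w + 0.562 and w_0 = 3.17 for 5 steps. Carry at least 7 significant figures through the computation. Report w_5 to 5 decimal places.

w_1 = g(3.170000) = 1.639800
w_2 = g(1.639800) = 1.119532
w_3 = g(1.119532) = 0.942641
w_4 = g(0.942641) = 0.882498
w_5 = g(0.882498) = 0.862049

0.86205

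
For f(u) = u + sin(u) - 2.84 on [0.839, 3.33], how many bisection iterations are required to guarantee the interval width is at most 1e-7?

Initial width b − a = 3.33 − 0.839 = 2.491000.
After n steps the width is (b−a)/2^n; need (b−a)/2^n ≤ 1e-7.
So n ≥ log₂(2.491000/1e-7) = log₂(24910000.0000) ≈ 24.5702.
Hence n = 25.

25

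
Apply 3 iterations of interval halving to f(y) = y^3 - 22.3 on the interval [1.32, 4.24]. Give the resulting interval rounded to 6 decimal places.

f(1.320000) = -20.000032, f(4.240000) = 53.925024 (opposite signs)
step 1: m = 2.780000, f(m) = -0.815048 < 0 → root in [2.780000, 4.240000]
step 2: m = 3.510000, f(m) = 20.943551 > 0 → root in [2.780000, 3.510000]
step 3: m = 3.145000, f(m) = 8.807274 > 0 → root in [2.780000, 3.145000]

[2.780000, 3.145000]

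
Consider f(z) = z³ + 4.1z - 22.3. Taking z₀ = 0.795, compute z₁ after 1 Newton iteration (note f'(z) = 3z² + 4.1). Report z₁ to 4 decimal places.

z_0 = 0.795000: f = -18.538040, f' = 5.996075 → z_1 = 0.795000 - (-18.538040)/(5.996075) = 3.886696

3.8867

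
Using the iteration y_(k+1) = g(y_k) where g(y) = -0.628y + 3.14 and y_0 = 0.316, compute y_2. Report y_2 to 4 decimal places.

1.2927

y_1 = g(0.316000) = 2.941552
y_2 = g(2.941552) = 1.292705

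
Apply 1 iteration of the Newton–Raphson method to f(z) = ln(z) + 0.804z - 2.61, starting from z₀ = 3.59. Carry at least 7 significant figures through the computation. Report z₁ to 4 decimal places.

Newton update: z ← z − f(z)/f'(z).
f'(z) = 1/z + 0.804
z_0 = 3.590000: f = 1.554512, f' = 1.082552 → z_1 = 3.590000 - (1.554512)/(1.082552) = 2.154029

2.1540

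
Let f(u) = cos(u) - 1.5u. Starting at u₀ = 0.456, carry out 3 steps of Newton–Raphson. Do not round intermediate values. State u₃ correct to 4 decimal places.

0.5636

f'(u) = -sin(u) - 1.5
u_0 = 0.456000: f = 0.213821, f' = -1.940360 → u_1 = 0.456000 - (0.213821)/(-1.940360) = 0.566197
u_1 = 0.566197: f = -0.005348, f' = -2.036426 → u_2 = 0.566197 - (-0.005348)/(-2.036426) = 0.563571
u_2 = 0.563571: f = -0.000003, f' = -2.034208 → u_3 = 0.563571 - (-0.000003)/(-2.034208) = 0.563569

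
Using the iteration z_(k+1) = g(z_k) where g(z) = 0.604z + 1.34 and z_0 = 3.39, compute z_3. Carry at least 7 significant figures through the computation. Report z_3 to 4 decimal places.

3.3852

z_1 = g(3.390000) = 3.387560
z_2 = g(3.387560) = 3.386086
z_3 = g(3.386086) = 3.385196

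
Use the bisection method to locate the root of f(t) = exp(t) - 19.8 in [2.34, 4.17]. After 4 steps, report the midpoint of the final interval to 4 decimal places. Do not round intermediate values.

2.9691

f(2.340000) = -9.418763, f(4.170000) = 44.915452 (opposite signs)
step 1: m = 3.255000, f(m) = 6.119615 > 0 → root in [2.340000, 3.255000]
step 2: m = 2.797500, f(m) = -3.396413 < 0 → root in [2.797500, 3.255000]
step 3: m = 3.026250, f(m) = 0.819763 > 0 → root in [2.797500, 3.026250]
step 4: m = 2.911875, f(m) = -1.408750 < 0 → root in [2.911875, 3.026250]
Midpoint of [2.911875, 3.026250] = 2.969063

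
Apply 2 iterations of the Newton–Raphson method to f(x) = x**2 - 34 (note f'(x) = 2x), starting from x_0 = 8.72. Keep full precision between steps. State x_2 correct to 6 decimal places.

Newton update: x ← x − f(x)/f'(x).
x_0 = 8.720000: f = 42.038400, f' = 17.440000 → x_1 = 8.720000 - (42.038400)/(17.440000) = 6.309541
x_1 = 6.309541: f = 5.810311, f' = 12.619083 → x_2 = 6.309541 - (5.810311)/(12.619083) = 5.849103

5.849103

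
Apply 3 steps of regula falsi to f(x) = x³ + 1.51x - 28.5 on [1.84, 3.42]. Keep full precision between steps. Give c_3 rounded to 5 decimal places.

2.88497

f(1.840000) = -19.492096, f(3.420000) = 16.665888
step 1: c = 2.691749, f(c) = -4.932367 < 0 → new bracket [2.691749, 3.420000]
step 2: c = 2.858058, f(c) = -0.838286 < 0 → new bracket [2.858058, 3.420000]
step 3: c = 2.884970, f(c) = -0.131935 < 0 → new bracket [2.884970, 3.420000]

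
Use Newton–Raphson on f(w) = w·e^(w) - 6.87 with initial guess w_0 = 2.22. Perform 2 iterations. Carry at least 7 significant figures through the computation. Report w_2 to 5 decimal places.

1.55121

f'(w) = (w + 1)·e^(w)
w_0 = 2.220000: f = 13.570275, f' = 29.647605 → w_1 = 2.220000 - (13.570275)/(29.647605) = 1.762281
w_1 = 1.762281: f = 3.396538, f' = 16.092248 → w_2 = 1.762281 - (3.396538)/(16.092248) = 1.551214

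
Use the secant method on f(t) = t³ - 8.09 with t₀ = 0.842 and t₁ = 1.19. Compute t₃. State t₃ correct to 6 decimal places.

f(t_0) = -7.493052, f(t_1) = -6.404841
t_2 = 1.190000 - (-6.404841)·(1.190000 - 0.842000)/(-6.404841 - (-7.493052)) = 3.238209; f(t_2) = 25.865865
t_3 = 3.238209 - (25.865865)·(3.238209 - 1.190000)/(25.865865 - (-6.404841)) = 1.596513; f(t_3) = -4.020723

1.596513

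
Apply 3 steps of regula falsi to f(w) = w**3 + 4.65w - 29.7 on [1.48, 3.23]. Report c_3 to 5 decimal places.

2.59386

False-position update: c = (a·f(b) − b·f(a))/(f(b) − f(a)); replace the endpoint whose sign matches f(c).
f(1.480000) = -19.576208, f(3.230000) = 19.017767
step 1: c = 2.367661, f(c) = -5.417700 < 0 → new bracket [2.367661, 3.230000]
step 2: c = 2.558854, f(c) = -1.046632 < 0 → new bracket [2.558854, 3.230000]
step 3: c = 2.593863, f(c) = -0.186689 < 0 → new bracket [2.593863, 3.230000]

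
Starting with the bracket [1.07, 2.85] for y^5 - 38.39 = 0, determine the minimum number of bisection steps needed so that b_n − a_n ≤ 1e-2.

8

Initial width b − a = 2.85 − 1.07 = 1.780000.
After n steps the width is (b−a)/2^n; need (b−a)/2^n ≤ 1e-2.
So n ≥ log₂(1.780000/1e-2) = log₂(178.0000) ≈ 7.4757.
Hence n = 8.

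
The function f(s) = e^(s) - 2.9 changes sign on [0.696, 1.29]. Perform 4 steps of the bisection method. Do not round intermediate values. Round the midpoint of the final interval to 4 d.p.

1.0487

f(0.696000) = -0.894286, f(1.290000) = 0.732787 (opposite signs)
step 1: m = 0.993000, f(m) = -0.200680 < 0 → root in [0.993000, 1.290000]
step 2: m = 1.141500, f(m) = 0.231462 > 0 → root in [0.993000, 1.141500]
step 3: m = 1.067250, f(m) = 0.007373 > 0 → root in [0.993000, 1.067250]
step 4: m = 1.030125, f(m) = -0.098584 < 0 → root in [1.030125, 1.067250]
Midpoint of [1.030125, 1.067250] = 1.048687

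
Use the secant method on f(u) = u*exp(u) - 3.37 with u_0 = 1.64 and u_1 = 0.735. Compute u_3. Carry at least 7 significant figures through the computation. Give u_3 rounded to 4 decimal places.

f(u_0) = 5.084478, f(u_1) = -1.837171
u_2 = 0.735000 - (-1.837171)·(0.735000 - 1.640000)/(-1.837171 - (5.084478)) = 0.975209; f(u_2) = -0.784020
u_3 = 0.975209 - (-0.784020)·(0.975209 - 0.735000)/(-0.784020 - (-1.837171)) = 1.154032; f(u_3) = 0.289382

1.1540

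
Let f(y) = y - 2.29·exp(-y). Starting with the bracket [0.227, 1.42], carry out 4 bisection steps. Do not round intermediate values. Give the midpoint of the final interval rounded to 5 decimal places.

f(0.227000) = -1.597949, f(1.420000) = 0.866475 (opposite signs)
step 1: m = 0.823500, f(m) = -0.181565 < 0 → root in [0.823500, 1.420000]
step 2: m = 1.121750, f(m) = 0.375876 > 0 → root in [0.823500, 1.121750]
step 3: m = 0.972625, f(m) = 0.106801 > 0 → root in [0.823500, 0.972625]
step 4: m = 0.898062, f(m) = -0.034788 < 0 → root in [0.898062, 0.972625]
Midpoint of [0.898062, 0.972625] = 0.935344

0.93534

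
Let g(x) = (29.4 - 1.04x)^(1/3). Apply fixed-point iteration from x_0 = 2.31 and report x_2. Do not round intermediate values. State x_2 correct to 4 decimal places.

2.9731

x_1 = g(2.310000) = 2.999911
x_2 = g(2.999911) = 2.973096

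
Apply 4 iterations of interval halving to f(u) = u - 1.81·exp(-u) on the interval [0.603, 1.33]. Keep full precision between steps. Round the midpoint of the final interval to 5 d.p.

f(0.603000) = -0.387373, f(1.330000) = 0.851296 (opposite signs)
step 1: m = 0.966500, f(m) = 0.277954 > 0 → root in [0.603000, 0.966500]
step 2: m = 0.784750, f(m) = -0.041033 < 0 → root in [0.784750, 0.966500]
step 3: m = 0.875625, f(m) = 0.121576 > 0 → root in [0.784750, 0.875625]
step 4: m = 0.830188, f(m) = 0.041086 > 0 → root in [0.784750, 0.830188]
Midpoint of [0.784750, 0.830188] = 0.807469

0.80747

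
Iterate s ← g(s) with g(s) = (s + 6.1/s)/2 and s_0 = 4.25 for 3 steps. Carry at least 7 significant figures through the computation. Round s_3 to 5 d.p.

2.46994

s_1 = g(4.250000) = 2.842647
s_2 = g(2.842647) = 2.494267
s_3 = g(2.494267) = 2.469938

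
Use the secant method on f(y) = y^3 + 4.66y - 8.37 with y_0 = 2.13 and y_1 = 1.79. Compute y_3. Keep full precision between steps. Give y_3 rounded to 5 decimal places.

1.33368

f(y_0) = 11.219397, f(y_1) = 5.706739
y_2 = 1.790000 - (5.706739)·(1.790000 - 2.130000)/(5.706739 - (11.219397)) = 1.438030; f(y_2) = 1.304964
y_3 = 1.438030 - (1.304964)·(1.438030 - 1.790000)/(1.304964 - (5.706739)) = 1.333684; f(y_3) = 0.217205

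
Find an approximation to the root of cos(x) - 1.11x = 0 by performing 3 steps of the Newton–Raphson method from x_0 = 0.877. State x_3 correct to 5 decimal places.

f'(x) = -sin(x) - 1.11
x_0 = 0.877000: f = -0.334010, f' = -1.878824 → x_1 = 0.877000 - (-0.334010)/(-1.878824) = 0.699224
x_1 = 0.699224: f = -0.010797, f' = -1.753624 → x_2 = 0.699224 - (-0.010797)/(-1.753624) = 0.693067
x_2 = 0.693067: f = -0.000015, f' = -1.748900 → x_3 = 0.693067 - (-0.000015)/(-1.748900) = 0.693059

0.69306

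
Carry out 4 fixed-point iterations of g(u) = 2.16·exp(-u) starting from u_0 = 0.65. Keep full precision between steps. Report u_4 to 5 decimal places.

0.73849

u_1 = g(0.650000) = 1.127619
u_2 = g(1.127619) = 0.699415
u_3 = g(0.699415) = 1.073252
u_4 = g(1.073252) = 0.738493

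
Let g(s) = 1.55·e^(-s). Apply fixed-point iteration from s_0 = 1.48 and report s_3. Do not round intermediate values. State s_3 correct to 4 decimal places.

s_1 = g(1.480000) = 0.352838
s_2 = g(0.352838) = 1.089171
s_3 = g(1.089171) = 0.521568

0.5216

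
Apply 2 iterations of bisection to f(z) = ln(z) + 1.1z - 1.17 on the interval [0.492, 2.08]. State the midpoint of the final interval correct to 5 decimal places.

f(0.492000) = -1.338077, f(2.080000) = 1.850368 (opposite signs)
step 1: m = 1.286000, f(m) = 0.496137 > 0 → root in [0.492000, 1.286000]
step 2: m = 0.889000, f(m) = -0.309758 < 0 → root in [0.889000, 1.286000]
Midpoint of [0.889000, 1.286000] = 1.087500

1.08750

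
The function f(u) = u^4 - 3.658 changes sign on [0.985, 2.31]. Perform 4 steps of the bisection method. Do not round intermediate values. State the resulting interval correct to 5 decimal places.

[1.31625, 1.39906]

f(0.985000) = -2.716663, f(2.310000) = 24.815963 (opposite signs)
step 1: m = 1.647500, f(m) = 3.709187 > 0 → root in [0.985000, 1.647500]
step 2: m = 1.316250, f(m) = -0.656395 < 0 → root in [1.316250, 1.647500]
step 3: m = 1.481875, f(m) = 1.164212 > 0 → root in [1.316250, 1.481875]
step 4: m = 1.399062, f(m) = 0.173320 > 0 → root in [1.316250, 1.399062]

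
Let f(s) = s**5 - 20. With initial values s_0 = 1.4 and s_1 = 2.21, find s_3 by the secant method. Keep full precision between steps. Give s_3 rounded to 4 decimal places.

f(s_0) = -14.621760, f(s_1) = 32.718297
s_2 = 2.210000 - (32.718297)·(2.210000 - 1.400000)/(32.718297 - (-14.621760)) = 1.650182; f(s_2) = -7.763447
s_3 = 1.650182 - (-7.763447)·(1.650182 - 2.210000)/(-7.763447 - (32.718297)) = 1.757542; f(s_3) = -3.230181

1.7575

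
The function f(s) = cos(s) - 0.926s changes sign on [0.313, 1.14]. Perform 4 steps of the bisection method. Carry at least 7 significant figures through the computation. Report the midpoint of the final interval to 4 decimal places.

f(0.313000) = 0.661576, f(1.140000) = -0.638045 (opposite signs)
step 1: m = 0.726500, f(m) = 0.074765 > 0 → root in [0.726500, 1.140000]
step 2: m = 0.933250, f(m) = -0.268964 < 0 → root in [0.726500, 0.933250]
step 3: m = 0.829875, f(m) = -0.093496 < 0 → root in [0.726500, 0.829875]
step 4: m = 0.778187, f(m) = -0.008415 < 0 → root in [0.726500, 0.778187]
Midpoint of [0.726500, 0.778187] = 0.752344

0.7523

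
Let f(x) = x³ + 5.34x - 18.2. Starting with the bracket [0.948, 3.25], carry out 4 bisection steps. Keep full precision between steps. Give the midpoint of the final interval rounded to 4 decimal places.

f(0.948000) = -12.285709, f(3.250000) = 33.483125 (opposite signs)
step 1: m = 2.099000, f(m) = 2.256436 > 0 → root in [0.948000, 2.099000]
step 2: m = 1.523500, f(m) = -6.528387 < 0 → root in [1.523500, 2.099000]
step 3: m = 1.811250, f(m) = -2.585890 < 0 → root in [1.811250, 2.099000]
step 4: m = 1.955125, f(m) = -0.286140 < 0 → root in [1.955125, 2.099000]
Midpoint of [1.955125, 2.099000] = 2.027063

2.0271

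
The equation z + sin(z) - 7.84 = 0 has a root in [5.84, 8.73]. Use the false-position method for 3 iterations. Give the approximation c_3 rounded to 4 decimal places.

f(5.840000) = -2.428819, f(8.730000) = 1.530215
step 1: c = 7.612980, f(c) = 0.744079 > 0 → new bracket [5.840000, 7.612980]
step 2: c = 7.197197, f(c) = 0.149156 > 0 → new bracket [5.840000, 7.197197]
step 3: c = 7.118672, f(c) = 0.020296 > 0 → new bracket [5.840000, 7.118672]

7.1187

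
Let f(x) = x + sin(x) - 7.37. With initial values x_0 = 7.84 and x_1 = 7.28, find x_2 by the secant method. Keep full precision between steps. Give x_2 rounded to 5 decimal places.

f(x_0) = 1.469902, f(x_1) = 0.749746
x_2 = 7.280000 - (0.749746)·(7.280000 - 7.840000)/(0.749746 - (1.469902)) = 6.696991; f(x_2) = -0.270912

6.69699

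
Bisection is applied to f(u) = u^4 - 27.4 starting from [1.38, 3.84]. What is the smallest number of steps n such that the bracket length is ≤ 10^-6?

Initial width b − a = 3.84 − 1.38 = 2.460000.
After n steps the width is (b−a)/2^n; need (b−a)/2^n ≤ 10^-6.
So n ≥ log₂(2.460000/10^-6) = log₂(2460000.0000) ≈ 21.2302.
Hence n = 22.

22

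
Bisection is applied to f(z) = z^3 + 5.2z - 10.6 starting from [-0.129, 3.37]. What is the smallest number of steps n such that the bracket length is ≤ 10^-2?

9

Initial width b − a = 3.37 − -0.129 = 3.499000.
After n steps the width is (b−a)/2^n; need (b−a)/2^n ≤ 10^-2.
So n ≥ log₂(3.499000/10^-2) = log₂(349.9000) ≈ 8.4508.
Hence n = 9.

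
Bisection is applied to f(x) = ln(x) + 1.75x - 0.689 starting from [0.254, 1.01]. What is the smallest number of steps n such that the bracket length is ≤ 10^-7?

23

Initial width b − a = 1.01 − 0.254 = 0.756000.
After n steps the width is (b−a)/2^n; need (b−a)/2^n ≤ 10^-7.
So n ≥ log₂(0.756000/10^-7) = log₂(7560000.0000) ≈ 22.8500.
Hence n = 23.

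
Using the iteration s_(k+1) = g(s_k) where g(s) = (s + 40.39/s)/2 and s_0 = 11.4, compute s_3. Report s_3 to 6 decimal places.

6.355853

s_1 = g(11.400000) = 7.471491
s_2 = g(7.471491) = 6.438687
s_3 = g(6.438687) = 6.355853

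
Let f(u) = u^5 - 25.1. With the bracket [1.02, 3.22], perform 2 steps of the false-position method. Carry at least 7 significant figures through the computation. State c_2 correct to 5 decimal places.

f(1.020000) = -23.995919, f(3.220000) = 321.061974
step 1: c = 1.172992, f(c) = -22.879377 < 0 → new bracket [1.172992, 3.220000]
step 2: c = 1.309161, f(c) = -21.254387 < 0 → new bracket [1.309161, 3.220000]

1.30916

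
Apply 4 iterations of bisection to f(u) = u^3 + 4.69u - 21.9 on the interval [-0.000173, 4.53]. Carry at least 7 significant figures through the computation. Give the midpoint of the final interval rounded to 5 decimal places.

2.12335

f(-0.000173) = -21.900811, f(4.530000) = 92.305377 (opposite signs)
step 1: m = 2.264914, f(m) = 0.341073 > 0 → root in [-0.000173, 2.264914]
step 2: m = 1.132370, f(m) = -15.137188 < 0 → root in [1.132370, 2.264914]
step 3: m = 1.698642, f(m) = -9.032135 < 0 → root in [1.698642, 2.264914]
step 4: m = 1.981778, f(m) = -4.822144 < 0 → root in [1.981778, 2.264914]
Midpoint of [1.981778, 2.264914] = 2.123346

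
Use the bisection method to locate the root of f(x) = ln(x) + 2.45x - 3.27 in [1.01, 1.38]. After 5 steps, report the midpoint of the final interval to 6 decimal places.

f(1.010000) = -0.785550, f(1.380000) = 0.433083 (opposite signs)
step 1: m = 1.195000, f(m) = -0.164104 < 0 → root in [1.195000, 1.380000]
step 2: m = 1.287500, f(m) = 0.137077 > 0 → root in [1.195000, 1.287500]
step 3: m = 1.241250, f(m) = -0.012819 < 0 → root in [1.241250, 1.287500]
step 4: m = 1.264375, f(m) = 0.062297 > 0 → root in [1.241250, 1.264375]
step 5: m = 1.252812, f(m) = 0.024782 > 0 → root in [1.241250, 1.252812]
Midpoint of [1.241250, 1.252812] = 1.247031

1.247031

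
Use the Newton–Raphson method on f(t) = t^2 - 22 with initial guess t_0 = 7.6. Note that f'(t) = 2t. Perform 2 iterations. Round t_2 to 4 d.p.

Newton update: t ← t − f(t)/f'(t).
t_0 = 7.600000: f = 35.760000, f' = 15.200000 → t_1 = 7.600000 - (35.760000)/(15.200000) = 5.247368
t_1 = 5.247368: f = 5.534875, f' = 10.494737 → t_2 = 5.247368 - (5.534875)/(10.494737) = 4.719973

4.7200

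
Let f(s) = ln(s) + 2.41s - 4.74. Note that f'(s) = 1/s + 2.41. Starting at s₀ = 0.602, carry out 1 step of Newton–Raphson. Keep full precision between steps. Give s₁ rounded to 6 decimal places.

1.534586

Newton update: s ← s − f(s)/f'(s).
s_0 = 0.602000: f = -3.796678, f' = 4.071130 → s_1 = 0.602000 - (-3.796678)/(4.071130) = 1.534586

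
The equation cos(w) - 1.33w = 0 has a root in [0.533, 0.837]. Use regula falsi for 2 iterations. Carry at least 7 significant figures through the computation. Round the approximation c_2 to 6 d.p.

0.614226

f(0.533000) = 0.152397, f(0.837000) = -0.443516
step 1: c = 0.610744, f(c) = 0.006932 > 0 → new bracket [0.610744, 0.837000]
step 2: c = 0.614226, f(c) = 0.000299 > 0 → new bracket [0.614226, 0.837000]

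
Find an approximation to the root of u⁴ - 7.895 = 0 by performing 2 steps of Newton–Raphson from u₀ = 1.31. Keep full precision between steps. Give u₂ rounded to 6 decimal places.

1.701847

f'(u) = 4u³
u_0 = 1.310000: f = -4.950001, f' = 8.992364 → u_1 = 1.310000 - (-4.950001)/(8.992364) = 1.860467
u_1 = 1.860467: f = 4.085860, f' = 25.758822 → u_2 = 1.860467 - (4.085860)/(25.758822) = 1.701847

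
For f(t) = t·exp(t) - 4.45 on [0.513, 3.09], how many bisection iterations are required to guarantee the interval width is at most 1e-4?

15

Initial width b − a = 3.09 − 0.513 = 2.577000.
After n steps the width is (b−a)/2^n; need (b−a)/2^n ≤ 1e-4.
So n ≥ log₂(2.577000/1e-4) = log₂(25770.0000) ≈ 14.6534.
Hence n = 15.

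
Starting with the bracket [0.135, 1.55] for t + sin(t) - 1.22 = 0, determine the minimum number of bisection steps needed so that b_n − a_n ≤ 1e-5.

18

Initial width b − a = 1.55 − 0.135 = 1.415000.
After n steps the width is (b−a)/2^n; need (b−a)/2^n ≤ 1e-5.
So n ≥ log₂(1.415000/1e-5) = log₂(141500.0000) ≈ 17.1104.
Hence n = 18.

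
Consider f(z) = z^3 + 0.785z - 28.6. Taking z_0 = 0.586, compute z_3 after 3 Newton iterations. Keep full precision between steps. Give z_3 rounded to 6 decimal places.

f'(z) = 3z^2 + 0.785
z_0 = 0.586000: f = -27.938760, f' = 1.815188 → z_1 = 0.586000 - (-27.938760)/(1.815188) = 15.977662
z_1 = 15.977662: f = 4062.810729, f' = 766.642037 → z_2 = 15.977662 - (4062.810729)/(766.642037) = 10.678173
z_2 = 10.678173: f = 1197.343829, f' = 342.855155 → z_3 = 10.678173 - (1197.343829)/(342.855155) = 7.185900

7.185900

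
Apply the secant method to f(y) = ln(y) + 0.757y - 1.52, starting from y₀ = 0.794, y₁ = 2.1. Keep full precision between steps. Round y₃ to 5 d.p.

Secant update: y_(k+1) = y_k − f(y_k)·(y_k − y_(k-1))/(f(y_k) − f(y_(k-1))).
f(y_0) = -1.149614, f(y_1) = 0.811637
y_2 = 2.100000 - (0.811637)·(2.100000 - 0.794000)/(0.811637 - (-1.149614)) = 1.559530; f(y_2) = 0.104948
y_3 = 1.559530 - (0.104948)·(1.559530 - 2.100000)/(0.104948 - (0.811637)) = 1.479266; f(y_3) = -0.008650

1.47927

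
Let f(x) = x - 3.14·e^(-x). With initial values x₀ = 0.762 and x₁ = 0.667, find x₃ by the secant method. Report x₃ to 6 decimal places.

f(x_0) = -0.703539, f(x_1) = -0.944592
x_2 = 0.667000 - (-0.944592)·(0.667000 - 0.762000)/(-0.944592 - (-0.703539)) = 1.039266; f(x_2) = -0.071396
x_3 = 1.039266 - (-0.071396)·(1.039266 - 0.667000)/(-0.071396 - (-0.944592)) = 1.069704; f(x_3) = -0.007661

1.069704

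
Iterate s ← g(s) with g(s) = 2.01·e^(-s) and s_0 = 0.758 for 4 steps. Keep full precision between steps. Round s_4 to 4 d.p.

s_1 = g(0.758000) = 0.941891
s_2 = g(0.941891) = 0.783678
s_3 = g(0.783678) = 0.918013
s_4 = g(0.918013) = 0.802616

0.8026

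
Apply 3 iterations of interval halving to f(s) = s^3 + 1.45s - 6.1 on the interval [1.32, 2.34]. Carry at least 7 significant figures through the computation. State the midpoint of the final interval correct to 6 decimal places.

1.511250

f(1.320000) = -1.886032, f(2.340000) = 10.105904 (opposite signs)
step 1: m = 1.830000, f(m) = 2.681987 > 0 → root in [1.320000, 1.830000]
step 2: m = 1.575000, f(m) = 0.090734 > 0 → root in [1.320000, 1.575000]
step 3: m = 1.447500, f(m) = -0.968242 < 0 → root in [1.447500, 1.575000]
Midpoint of [1.447500, 1.575000] = 1.511250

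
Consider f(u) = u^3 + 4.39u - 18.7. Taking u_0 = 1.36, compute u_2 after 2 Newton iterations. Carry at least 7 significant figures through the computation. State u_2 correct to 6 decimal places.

2.136714

f'(u) = 3u^2 + 4.39
u_0 = 1.360000: f = -10.214144, f' = 9.938800 → u_1 = 1.360000 - (-10.214144)/(9.938800) = 2.387704
u_1 = 2.387704: f = 5.394631, f' = 21.493390 → u_2 = 2.387704 - (5.394631)/(21.493390) = 2.136714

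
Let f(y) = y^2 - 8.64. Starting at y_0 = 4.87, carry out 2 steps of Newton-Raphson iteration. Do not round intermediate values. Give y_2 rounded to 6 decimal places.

f'(y) = 2y
y_0 = 4.870000: f = 15.076900, f' = 9.740000 → y_1 = 4.870000 - (15.076900)/(9.740000) = 3.322064
y_1 = 3.322064: f = 2.396107, f' = 6.644127 → y_2 = 3.322064 - (2.396107)/(6.644127) = 2.961428

2.961428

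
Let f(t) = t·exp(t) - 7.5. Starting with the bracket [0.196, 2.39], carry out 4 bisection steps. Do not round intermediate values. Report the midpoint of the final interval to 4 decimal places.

f(0.196000) = -7.261561, f(2.390000) = 18.583251 (opposite signs)
step 1: m = 1.293000, f(m) = -2.788694 < 0 → root in [1.293000, 2.390000]
step 2: m = 1.841500, f(m) = 4.112481 > 0 → root in [1.293000, 1.841500]
step 3: m = 1.567250, f(m) = 0.012531 > 0 → root in [1.293000, 1.567250]
step 4: m = 1.430125, f(m) = -1.523191 < 0 → root in [1.430125, 1.567250]
Midpoint of [1.430125, 1.567250] = 1.498687

1.4987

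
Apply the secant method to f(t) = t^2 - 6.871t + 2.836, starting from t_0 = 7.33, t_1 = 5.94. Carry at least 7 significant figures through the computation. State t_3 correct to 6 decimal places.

6.436156

Secant update: t_(k+1) = t_k − f(t_k)·(t_k − t_(k-1))/(f(t_k) − f(t_(k-1))).
f(t_0) = 6.200470, f(t_1) = -2.694140
t_2 = 5.940000 - (-2.694140)·(5.940000 - 7.330000)/(-2.694140 - (6.200470)) = 6.361025; f(t_2) = -0.407963
t_3 = 6.361025 - (-0.407963)·(6.361025 - 5.940000)/(-0.407963 - (-2.694140)) = 6.436156; f(t_3) = 0.037277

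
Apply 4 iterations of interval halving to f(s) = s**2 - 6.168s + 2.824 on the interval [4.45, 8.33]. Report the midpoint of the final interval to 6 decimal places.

f(4.450000) = -4.821100, f(8.330000) = 20.833460 (opposite signs)
step 1: m = 6.390000, f(m) = 4.242580 > 0 → root in [4.450000, 6.390000]
step 2: m = 5.420000, f(m) = -1.230160 < 0 → root in [5.420000, 6.390000]
step 3: m = 5.905000, f(m) = 1.270985 > 0 → root in [5.420000, 5.905000]
step 4: m = 5.662500, f(m) = -0.038394 < 0 → root in [5.662500, 5.905000]
Midpoint of [5.662500, 5.905000] = 5.783750

5.783750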